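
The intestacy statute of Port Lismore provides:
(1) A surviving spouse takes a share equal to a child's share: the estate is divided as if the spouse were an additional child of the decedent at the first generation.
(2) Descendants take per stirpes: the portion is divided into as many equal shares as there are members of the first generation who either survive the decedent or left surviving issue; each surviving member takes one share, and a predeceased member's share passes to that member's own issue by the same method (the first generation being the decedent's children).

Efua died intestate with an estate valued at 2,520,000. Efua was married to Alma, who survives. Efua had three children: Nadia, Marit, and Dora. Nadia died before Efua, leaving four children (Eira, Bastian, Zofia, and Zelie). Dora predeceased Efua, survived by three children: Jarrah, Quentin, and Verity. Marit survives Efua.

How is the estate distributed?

The spouse counts as an additional share at the children's level, so there are 4 primary shares of 630,000. Alma takes one such share (630,000).
The children's combined portion (1,890,000) is divided into 3 shares of 630,000: Marit takes 630,000; Nadia's 630,000 share passes to Nadia's issue; Dora's 630,000 share passes to Dora's issue.
Nadia's share (630,000) is divided into 4 shares of 157,500: Eira, Bastian, Zofia, and Zelie each take 157,500.
Dora's share (630,000) is divided into 3 shares of 210,000: Jarrah, Quentin, and Verity each take 210,000.

Alma: 630,000; Eira: 157,500; Bastian: 157,500; Zofia: 157,500; Zelie: 157,500; Marit: 630,000; Jarrah: 210,000; Quentin: 210,000; Verity: 210,000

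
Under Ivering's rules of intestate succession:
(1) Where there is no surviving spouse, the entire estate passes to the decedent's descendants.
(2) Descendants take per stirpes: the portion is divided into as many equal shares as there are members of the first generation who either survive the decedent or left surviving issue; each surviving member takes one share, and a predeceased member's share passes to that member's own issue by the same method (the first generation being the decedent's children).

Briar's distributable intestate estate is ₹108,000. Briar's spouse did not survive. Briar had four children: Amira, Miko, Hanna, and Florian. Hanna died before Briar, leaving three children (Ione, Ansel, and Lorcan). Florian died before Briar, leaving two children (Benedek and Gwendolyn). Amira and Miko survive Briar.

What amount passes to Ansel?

Ansel receives ₹9,000.

The entire ₹108,000 passes to the descendants.
That amount (₹108,000) is divided into 4 shares of ₹27,000: Amira and Miko each take ₹27,000; Hanna's ₹27,000 share passes to Hanna's issue; Florian's ₹27,000 share passes to Florian's issue.
Hanna's share (₹27,000) is divided into 3 shares of ₹9,000: Ione, Ansel, and Lorcan each take ₹9,000.
Florian's share (₹27,000) is divided into 2 shares of ₹13,500: Benedek and Gwendolyn each take ₹13,500.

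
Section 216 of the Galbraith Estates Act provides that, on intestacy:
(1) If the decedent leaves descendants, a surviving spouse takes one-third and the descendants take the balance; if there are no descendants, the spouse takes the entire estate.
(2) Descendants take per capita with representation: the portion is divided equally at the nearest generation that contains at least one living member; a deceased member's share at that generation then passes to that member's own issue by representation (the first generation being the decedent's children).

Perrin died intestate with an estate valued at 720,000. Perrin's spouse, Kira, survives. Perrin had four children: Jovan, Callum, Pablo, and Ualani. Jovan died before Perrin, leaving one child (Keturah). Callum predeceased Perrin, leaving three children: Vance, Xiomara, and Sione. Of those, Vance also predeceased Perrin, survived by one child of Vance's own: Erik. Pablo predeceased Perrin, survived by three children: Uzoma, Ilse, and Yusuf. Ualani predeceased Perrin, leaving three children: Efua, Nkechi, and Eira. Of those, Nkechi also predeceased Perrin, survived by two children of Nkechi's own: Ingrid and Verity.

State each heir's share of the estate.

Kira: 240,000; Keturah: 48,000; Erik: 48,000; Xiomara: 48,000; Sione: 48,000; Uzoma: 48,000; Ilse: 48,000; Yusuf: 48,000; Efua: 48,000; Ingrid: 24,000; Verity: 24,000; Eira: 48,000

Kira takes one-third of 720,000 = 240,000. The remaining 480,000 passes to the descendants.
No child survives, so the initial division is made at the grandchildren's generation.
The descendants' portion (480,000) is divided into 10 shares of 48,000: Keturah, Xiomara, Sione, Uzoma, Ilse, Yusuf, Efua, and Eira each take 48,000; Vance's 48,000 share passes to Vance's issue; Nkechi's 48,000 share passes to Nkechi's issue.
Vance's share (48,000) passes entirely to Erik.
Nkechi's share (48,000) is divided into 2 shares of 24,000: Ingrid and Verity each take 24,000.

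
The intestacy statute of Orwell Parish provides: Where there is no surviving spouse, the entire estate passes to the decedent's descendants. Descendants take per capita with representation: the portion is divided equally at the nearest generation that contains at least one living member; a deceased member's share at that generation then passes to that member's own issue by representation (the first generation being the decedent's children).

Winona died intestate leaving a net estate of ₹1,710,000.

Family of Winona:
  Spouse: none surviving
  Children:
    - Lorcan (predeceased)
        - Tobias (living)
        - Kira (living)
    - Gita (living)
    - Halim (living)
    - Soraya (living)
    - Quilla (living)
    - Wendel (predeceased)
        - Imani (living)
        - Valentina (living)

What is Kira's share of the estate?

The entire ₹1,710,000 passes to the descendants.
That amount (₹1,710,000) is divided into 6 shares of ₹285,000: Gita, Halim, Soraya, and Quilla each take ₹285,000; Lorcan's ₹285,000 share passes to Lorcan's issue; Wendel's ₹285,000 share passes to Wendel's issue.
Lorcan's share (₹285,000) is divided into 2 shares of ₹142,500: Tobias and Kira each take ₹142,500.
Wendel's share (₹285,000) is divided into 2 shares of ₹142,500: Imani and Valentina each take ₹142,500.

Kira receives ₹142,500.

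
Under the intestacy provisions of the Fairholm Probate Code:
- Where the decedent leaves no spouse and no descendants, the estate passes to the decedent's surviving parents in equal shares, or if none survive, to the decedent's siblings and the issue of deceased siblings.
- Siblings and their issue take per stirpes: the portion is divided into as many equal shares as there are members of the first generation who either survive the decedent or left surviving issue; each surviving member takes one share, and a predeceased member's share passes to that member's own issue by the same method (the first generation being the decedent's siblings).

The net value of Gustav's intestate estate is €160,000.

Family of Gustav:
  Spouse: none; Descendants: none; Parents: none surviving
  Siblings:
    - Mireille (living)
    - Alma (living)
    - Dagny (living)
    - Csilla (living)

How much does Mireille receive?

Mireille receives €40,000.

The entire €160,000 passes to the siblings and their issue.
That amount (€160,000) is divided into 4 shares of €40,000: Mireille, Alma, Dagny, and Csilla each take €40,000.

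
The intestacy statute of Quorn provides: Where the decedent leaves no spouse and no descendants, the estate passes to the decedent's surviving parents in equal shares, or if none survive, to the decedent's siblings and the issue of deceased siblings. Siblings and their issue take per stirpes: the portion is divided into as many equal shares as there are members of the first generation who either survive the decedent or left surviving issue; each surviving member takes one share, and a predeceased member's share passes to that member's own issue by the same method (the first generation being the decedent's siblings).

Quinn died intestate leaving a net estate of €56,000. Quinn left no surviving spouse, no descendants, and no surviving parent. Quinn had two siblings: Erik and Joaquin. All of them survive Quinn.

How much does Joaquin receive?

Joaquin receives €28,000.

The entire €56,000 passes to the siblings and their issue.
That amount (€56,000) is divided into 2 shares of €28,000: Erik and Joaquin each take €28,000.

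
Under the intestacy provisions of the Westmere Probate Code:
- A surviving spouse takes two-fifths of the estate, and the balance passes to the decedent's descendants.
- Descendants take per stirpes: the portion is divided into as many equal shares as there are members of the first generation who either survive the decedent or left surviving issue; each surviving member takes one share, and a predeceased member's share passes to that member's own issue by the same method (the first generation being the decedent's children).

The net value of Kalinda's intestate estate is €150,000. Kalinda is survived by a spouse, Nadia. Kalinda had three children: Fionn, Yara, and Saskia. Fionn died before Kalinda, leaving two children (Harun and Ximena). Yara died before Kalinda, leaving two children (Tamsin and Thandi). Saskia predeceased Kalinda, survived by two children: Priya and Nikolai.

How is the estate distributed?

Nadia: €60,000; Harun: €15,000; Ximena: €15,000; Tamsin: €15,000; Thandi: €15,000; Priya: €15,000; Nikolai: €15,000

Nadia takes two-fifths of €150,000 = €60,000. The remaining €90,000 passes to the descendants.
The descendants' portion (€90,000) is divided into 3 shares of €30,000: Fionn's €30,000 share passes to Fionn's issue; Yara's €30,000 share passes to Yara's issue; Saskia's €30,000 share passes to Saskia's issue.
Fionn's share (€30,000) is divided into 2 shares of €15,000: Harun and Ximena each take €15,000.
Yara's share (€30,000) is divided into 2 shares of €15,000: Tamsin and Thandi each take €15,000.
Saskia's share (€30,000) is divided into 2 shares of €15,000: Priya and Nikolai each take €15,000.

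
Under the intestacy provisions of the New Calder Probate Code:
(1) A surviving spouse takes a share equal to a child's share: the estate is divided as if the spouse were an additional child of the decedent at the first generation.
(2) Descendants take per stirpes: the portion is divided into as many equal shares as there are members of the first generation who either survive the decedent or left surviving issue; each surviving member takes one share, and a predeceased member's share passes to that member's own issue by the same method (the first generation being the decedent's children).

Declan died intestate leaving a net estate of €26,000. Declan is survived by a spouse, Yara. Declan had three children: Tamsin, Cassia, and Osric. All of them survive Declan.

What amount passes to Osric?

Osric receives €6,500.

The spouse counts as an additional share at the children's level, so there are 4 primary shares of €6,500. Yara takes one such share (€6,500).
The children's combined portion (€19,500) is divided into 3 shares of €6,500: Tamsin, Cassia, and Osric each take €6,500.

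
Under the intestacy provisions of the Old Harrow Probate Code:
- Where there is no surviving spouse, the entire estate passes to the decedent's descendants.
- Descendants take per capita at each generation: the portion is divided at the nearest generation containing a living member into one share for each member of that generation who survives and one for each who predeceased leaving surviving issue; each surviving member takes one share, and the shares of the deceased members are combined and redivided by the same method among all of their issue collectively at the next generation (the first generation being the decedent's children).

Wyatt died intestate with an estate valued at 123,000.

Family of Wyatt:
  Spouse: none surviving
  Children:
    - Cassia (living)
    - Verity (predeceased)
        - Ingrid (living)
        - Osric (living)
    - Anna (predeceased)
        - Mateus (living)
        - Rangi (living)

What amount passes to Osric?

The entire 123,000 passes to the descendants.
That amount (123,000) is divided at the children's generation into 3 shares of 41,000. Cassia takes 41,000. The 2 shares of the deceased (Verity and Anna) are combined into a pool of 82,000.
That pool (82,000) is divided at the grandchildren's generation equally among Ingrid, Osric, Mateus, and Rangi: 20,500 each.

Osric receives 20,500.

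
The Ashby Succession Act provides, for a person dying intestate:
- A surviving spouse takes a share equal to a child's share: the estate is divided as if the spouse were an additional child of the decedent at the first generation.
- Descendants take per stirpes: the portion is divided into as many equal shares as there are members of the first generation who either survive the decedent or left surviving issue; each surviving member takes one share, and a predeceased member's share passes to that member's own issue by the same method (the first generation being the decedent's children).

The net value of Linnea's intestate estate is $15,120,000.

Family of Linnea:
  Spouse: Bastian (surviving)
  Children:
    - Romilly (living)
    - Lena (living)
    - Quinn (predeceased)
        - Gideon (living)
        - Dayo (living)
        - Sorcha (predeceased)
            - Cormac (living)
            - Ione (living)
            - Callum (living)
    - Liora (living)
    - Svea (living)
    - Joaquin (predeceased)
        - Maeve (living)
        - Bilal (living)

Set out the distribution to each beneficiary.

The spouse counts as an additional share at the children's level, so there are 7 primary shares of $2,160,000. Bastian takes one such share ($2,160,000).
The children's combined portion ($12,960,000) is divided into 6 shares of $2,160,000: Romilly, Lena, Liora, and Svea each take $2,160,000; Quinn's $2,160,000 share passes to Quinn's issue; Joaquin's $2,160,000 share passes to Joaquin's issue.
Quinn's share ($2,160,000) is divided into 3 shares of $720,000: Gideon and Dayo each take $720,000; Sorcha's $720,000 share passes to Sorcha's issue.
Sorcha's share ($720,000) is divided into 3 shares of $240,000: Cormac, Ione, and Callum each take $240,000.
Joaquin's share ($2,160,000) is divided into 2 shares of $1,080,000: Maeve and Bilal each take $1,080,000.

Bastian: $2,160,000; Romilly: $2,160,000; Lena: $2,160,000; Gideon: $720,000; Dayo: $720,000; Cormac: $240,000; Ione: $240,000; Callum: $240,000; Liora: $2,160,000; Svea: $2,160,000; Maeve: $1,080,000; Bilal: $1,080,000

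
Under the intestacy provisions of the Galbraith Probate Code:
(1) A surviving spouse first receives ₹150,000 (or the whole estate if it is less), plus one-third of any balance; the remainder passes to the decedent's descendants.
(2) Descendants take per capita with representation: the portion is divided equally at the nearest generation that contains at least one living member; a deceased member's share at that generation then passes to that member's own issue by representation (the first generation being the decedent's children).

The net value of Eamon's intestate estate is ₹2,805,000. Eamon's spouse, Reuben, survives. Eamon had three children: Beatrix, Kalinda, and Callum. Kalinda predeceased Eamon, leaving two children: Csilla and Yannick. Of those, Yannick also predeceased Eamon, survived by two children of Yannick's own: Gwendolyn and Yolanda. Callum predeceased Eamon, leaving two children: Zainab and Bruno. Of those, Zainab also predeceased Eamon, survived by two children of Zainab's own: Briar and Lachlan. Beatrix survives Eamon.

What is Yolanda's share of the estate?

Reuben first takes ₹150,000, leaving a balance of ₹2,655,000. Reuben then takes one-third of the balance (₹885,000), for a total of ₹1,035,000. The remaining ₹1,770,000 passes to the descendants.
The descendants' portion (₹1,770,000) is divided into 3 shares of ₹590,000: Beatrix takes ₹590,000; Kalinda's ₹590,000 share passes to Kalinda's issue; Callum's ₹590,000 share passes to Callum's issue.
Kalinda's share (₹590,000) is divided into 2 shares of ₹295,000: Csilla takes ₹295,000; Yannick's ₹295,000 share passes to Yannick's issue.
Yannick's share (₹295,000) is divided into 2 shares of ₹147,500: Gwendolyn and Yolanda each take ₹147,500.
Callum's share (₹590,000) is divided into 2 shares of ₹295,000: Bruno takes ₹295,000; Zainab's ₹295,000 share passes to Zainab's issue.
Zainab's share (₹295,000) is divided into 2 shares of ₹147,500: Briar and Lachlan each take ₹147,500.

Yolanda receives ₹147,500.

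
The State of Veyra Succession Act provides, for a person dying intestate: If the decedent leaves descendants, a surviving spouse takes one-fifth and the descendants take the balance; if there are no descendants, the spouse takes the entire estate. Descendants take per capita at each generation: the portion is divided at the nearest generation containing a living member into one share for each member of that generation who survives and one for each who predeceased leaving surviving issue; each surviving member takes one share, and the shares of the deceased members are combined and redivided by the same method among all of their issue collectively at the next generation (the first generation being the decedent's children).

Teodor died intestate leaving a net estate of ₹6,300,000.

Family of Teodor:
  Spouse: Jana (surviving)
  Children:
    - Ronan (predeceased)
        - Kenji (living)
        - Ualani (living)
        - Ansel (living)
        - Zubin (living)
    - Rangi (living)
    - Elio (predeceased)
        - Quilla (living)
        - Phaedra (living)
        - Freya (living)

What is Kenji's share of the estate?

Kenji receives ₹480,000.

Jana takes one-fifth of ₹6,300,000 = ₹1,260,000. The remaining ₹5,040,000 passes to the descendants.
The descendants' portion (₹5,040,000) is divided at the children's generation into 3 shares of ₹1,680,000. Rangi takes ₹1,680,000. The 2 shares of the deceased (Ronan and Elio) are combined into a pool of ₹3,360,000.
That pool (₹3,360,000) is divided at the grandchildren's generation equally among Kenji, Ualani, Ansel, Zubin, Quilla, Phaedra, and Freya: ₹480,000 each.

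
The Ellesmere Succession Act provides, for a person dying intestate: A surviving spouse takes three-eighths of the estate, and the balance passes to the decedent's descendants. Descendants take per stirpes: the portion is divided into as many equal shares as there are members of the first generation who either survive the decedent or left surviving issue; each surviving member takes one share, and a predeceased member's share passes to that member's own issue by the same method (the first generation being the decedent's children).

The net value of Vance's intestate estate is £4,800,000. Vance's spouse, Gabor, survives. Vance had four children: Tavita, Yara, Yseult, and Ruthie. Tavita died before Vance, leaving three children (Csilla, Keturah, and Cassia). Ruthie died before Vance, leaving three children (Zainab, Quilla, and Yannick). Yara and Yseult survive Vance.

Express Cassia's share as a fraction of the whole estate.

Cassia receives 5/96 of the estate.

Gabor takes three-eighths of £4,800,000 = £1,800,000. The remaining £3,000,000 passes to the descendants.
The descendants' portion (£3,000,000) is divided into 4 shares of £750,000: Yara and Yseult each take £750,000; Tavita's £750,000 share passes to Tavita's issue; Ruthie's £750,000 share passes to Ruthie's issue.
Tavita's share (£750,000) is divided into 3 shares of £250,000: Csilla, Keturah, and Cassia each take £250,000.
Ruthie's share (£750,000) is divided into 3 shares of £250,000: Zainab, Quilla, and Yannick each take £250,000.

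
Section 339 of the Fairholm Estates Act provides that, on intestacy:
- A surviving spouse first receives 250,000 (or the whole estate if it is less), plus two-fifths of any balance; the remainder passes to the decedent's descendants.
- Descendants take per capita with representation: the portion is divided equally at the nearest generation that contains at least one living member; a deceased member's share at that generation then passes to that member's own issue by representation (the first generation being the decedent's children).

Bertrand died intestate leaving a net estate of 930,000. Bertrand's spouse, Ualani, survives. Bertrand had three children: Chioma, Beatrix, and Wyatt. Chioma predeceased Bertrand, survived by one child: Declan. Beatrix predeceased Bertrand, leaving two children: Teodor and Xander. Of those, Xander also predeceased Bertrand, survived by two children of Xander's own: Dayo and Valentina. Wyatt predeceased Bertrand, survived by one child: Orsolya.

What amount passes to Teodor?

Teodor receives 102,000.

Ualani first takes 250,000, leaving a balance of 680,000. Ualani then takes two-fifths of the balance (272,000), for a total of 522,000. The remaining 408,000 passes to the descendants.
No child survives, so the initial division is made at the grandchildren's generation.
The descendants' portion (408,000) is divided into 4 shares of 102,000: Declan, Teodor, and Orsolya each take 102,000; Xander's 102,000 share passes to Xander's issue.
Xander's share (102,000) is divided into 2 shares of 51,000: Dayo and Valentina each take 51,000.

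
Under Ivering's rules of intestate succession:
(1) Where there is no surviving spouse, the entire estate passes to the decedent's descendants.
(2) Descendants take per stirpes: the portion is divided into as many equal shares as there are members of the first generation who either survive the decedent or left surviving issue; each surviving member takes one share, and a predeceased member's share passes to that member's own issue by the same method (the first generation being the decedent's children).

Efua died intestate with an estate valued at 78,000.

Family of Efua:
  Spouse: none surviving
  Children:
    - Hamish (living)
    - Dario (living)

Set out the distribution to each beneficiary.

Hamish: 39,000; Dario: 39,000

The entire 78,000 passes to the descendants.
That amount (78,000) is divided into 2 shares of 39,000: Hamish and Dario each take 39,000.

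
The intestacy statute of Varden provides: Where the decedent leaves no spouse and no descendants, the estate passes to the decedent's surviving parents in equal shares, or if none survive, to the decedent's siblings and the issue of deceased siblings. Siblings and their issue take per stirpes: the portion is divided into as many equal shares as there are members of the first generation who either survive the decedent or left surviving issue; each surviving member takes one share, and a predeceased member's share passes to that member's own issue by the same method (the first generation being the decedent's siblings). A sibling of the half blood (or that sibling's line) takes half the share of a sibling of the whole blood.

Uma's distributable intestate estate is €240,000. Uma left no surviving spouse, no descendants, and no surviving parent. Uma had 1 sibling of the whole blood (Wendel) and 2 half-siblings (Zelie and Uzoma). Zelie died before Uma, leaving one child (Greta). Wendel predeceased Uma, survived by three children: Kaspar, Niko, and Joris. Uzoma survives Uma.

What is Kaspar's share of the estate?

The entire €240,000 passes to the siblings and their issue.
Counting each half-blood sibling's line as half a unit, there are 2 units in €240,000, so one unit is €120,000. Whole-blood lines (Wendel) take €120,000 each; half-blood lines (Zelie and Uzoma) take €60,000 each.
Zelie's share (€60,000) passes entirely to Greta.
Wendel's share (€120,000) is divided into 3 shares of €40,000: Kaspar, Niko, and Joris each take €40,000.

Kaspar receives €40,000.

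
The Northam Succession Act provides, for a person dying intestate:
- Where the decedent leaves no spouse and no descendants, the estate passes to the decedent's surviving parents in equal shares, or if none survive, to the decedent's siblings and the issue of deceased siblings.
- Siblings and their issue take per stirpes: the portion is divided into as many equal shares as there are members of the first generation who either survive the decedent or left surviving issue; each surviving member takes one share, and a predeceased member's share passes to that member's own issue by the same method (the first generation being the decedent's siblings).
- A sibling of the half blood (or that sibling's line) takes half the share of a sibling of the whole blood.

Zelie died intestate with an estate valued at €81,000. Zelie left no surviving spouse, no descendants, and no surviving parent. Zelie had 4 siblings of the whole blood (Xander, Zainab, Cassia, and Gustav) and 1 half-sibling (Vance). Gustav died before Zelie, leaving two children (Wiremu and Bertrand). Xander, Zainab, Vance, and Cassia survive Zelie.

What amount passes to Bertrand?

Bertrand receives €9,000.

The entire €81,000 passes to the siblings and their issue.
Counting each half-blood sibling's line as half a unit, there are 9/2 units in €81,000, so one unit is €18,000. Whole-blood lines (Xander, Zainab, Cassia, and Gustav) take €18,000 each; half-blood lines (Vance) take €9,000 each.
Gustav's share (€18,000) is divided into 2 shares of €9,000: Wiremu and Bertrand each take €9,000.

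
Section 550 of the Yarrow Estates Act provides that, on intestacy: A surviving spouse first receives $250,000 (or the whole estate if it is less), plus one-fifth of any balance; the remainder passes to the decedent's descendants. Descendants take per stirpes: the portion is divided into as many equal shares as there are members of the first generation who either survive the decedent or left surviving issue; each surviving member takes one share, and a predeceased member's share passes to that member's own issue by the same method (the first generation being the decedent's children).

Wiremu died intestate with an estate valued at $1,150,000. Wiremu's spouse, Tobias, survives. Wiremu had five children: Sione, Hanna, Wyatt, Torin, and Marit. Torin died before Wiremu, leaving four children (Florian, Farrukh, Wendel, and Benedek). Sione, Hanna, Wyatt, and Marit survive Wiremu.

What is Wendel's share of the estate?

Wendel receives $36,000.

Tobias first takes $250,000, leaving a balance of $900,000. Tobias then takes one-fifth of the balance ($180,000), for a total of $430,000. The remaining $720,000 passes to the descendants.
The descendants' portion ($720,000) is divided into 5 shares of $144,000: Sione, Hanna, Wyatt, and Marit each take $144,000; Torin's $144,000 share passes to Torin's issue.
Torin's share ($144,000) is divided into 4 shares of $36,000: Florian, Farrukh, Wendel, and Benedek each take $36,000.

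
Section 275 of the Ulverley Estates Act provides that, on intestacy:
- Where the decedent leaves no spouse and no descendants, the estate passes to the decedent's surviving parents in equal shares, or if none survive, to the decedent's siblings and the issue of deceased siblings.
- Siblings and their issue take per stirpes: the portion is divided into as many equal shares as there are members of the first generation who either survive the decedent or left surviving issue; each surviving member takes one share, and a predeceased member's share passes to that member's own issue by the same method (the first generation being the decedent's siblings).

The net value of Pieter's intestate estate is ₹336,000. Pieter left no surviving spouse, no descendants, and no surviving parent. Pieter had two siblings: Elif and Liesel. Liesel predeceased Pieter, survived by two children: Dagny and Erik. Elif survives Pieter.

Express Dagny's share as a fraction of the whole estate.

The entire ₹336,000 passes to the siblings and their issue.
That amount (₹336,000) is divided into 2 shares of ₹168,000: Elif takes ₹168,000; Liesel's ₹168,000 share passes to Liesel's issue.
Liesel's share (₹168,000) is divided into 2 shares of ₹84,000: Dagny and Erik each take ₹84,000.

Dagny receives 1/4 of the estate.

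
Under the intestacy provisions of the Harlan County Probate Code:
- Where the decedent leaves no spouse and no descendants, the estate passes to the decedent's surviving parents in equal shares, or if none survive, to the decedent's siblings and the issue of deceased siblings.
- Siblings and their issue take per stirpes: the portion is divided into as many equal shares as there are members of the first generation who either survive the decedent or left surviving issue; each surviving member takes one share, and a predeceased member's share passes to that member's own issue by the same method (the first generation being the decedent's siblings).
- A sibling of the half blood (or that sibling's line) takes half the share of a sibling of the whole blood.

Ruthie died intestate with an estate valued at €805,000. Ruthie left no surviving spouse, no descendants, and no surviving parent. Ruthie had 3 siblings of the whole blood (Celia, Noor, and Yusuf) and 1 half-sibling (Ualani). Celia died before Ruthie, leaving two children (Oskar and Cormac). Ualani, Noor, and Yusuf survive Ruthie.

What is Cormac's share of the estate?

The entire €805,000 passes to the siblings and their issue.
Counting each half-blood sibling's line as half a unit, there are 7/2 units in €805,000, so one unit is €230,000. Whole-blood lines (Celia, Noor, and Yusuf) take €230,000 each; half-blood lines (Ualani) take €115,000 each.
Celia's share (€230,000) is divided into 2 shares of €115,000: Oskar and Cormac each take €115,000.

Cormac receives €115,000.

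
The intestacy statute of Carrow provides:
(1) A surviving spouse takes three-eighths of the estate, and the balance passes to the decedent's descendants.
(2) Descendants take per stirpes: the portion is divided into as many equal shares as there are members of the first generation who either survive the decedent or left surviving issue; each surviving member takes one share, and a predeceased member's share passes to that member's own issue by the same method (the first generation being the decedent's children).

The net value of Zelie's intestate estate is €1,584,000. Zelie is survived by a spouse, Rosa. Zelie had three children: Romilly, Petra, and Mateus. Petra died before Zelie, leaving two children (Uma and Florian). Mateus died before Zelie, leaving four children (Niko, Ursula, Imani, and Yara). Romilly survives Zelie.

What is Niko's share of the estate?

Niko receives €82,500.

Rosa takes three-eighths of €1,584,000 = €594,000. The remaining €990,000 passes to the descendants.
The descendants' portion (€990,000) is divided into 3 shares of €330,000: Romilly takes €330,000; Petra's €330,000 share passes to Petra's issue; Mateus's €330,000 share passes to Mateus's issue.
Petra's share (€330,000) is divided into 2 shares of €165,000: Uma and Florian each take €165,000.
Mateus's share (€330,000) is divided into 4 shares of €82,500: Niko, Ursula, Imani, and Yara each take €82,500.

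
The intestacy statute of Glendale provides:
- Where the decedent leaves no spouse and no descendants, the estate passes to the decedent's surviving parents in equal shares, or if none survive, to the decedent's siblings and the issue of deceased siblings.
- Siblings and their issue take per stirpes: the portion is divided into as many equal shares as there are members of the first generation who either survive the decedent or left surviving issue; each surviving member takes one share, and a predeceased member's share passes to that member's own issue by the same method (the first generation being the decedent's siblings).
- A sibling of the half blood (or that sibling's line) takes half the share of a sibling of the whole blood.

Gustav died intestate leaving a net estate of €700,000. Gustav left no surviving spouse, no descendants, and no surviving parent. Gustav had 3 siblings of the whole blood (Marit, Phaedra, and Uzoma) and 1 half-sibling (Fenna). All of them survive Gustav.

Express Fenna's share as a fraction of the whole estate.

Fenna receives 1/7 of the estate.

The entire €700,000 passes to the siblings and their issue.
Counting each half-blood sibling's line as half a unit, there are 7/2 units in €700,000, so one unit is €200,000. Whole-blood lines (Marit, Phaedra, and Uzoma) take €200,000 each; half-blood lines (Fenna) take €100,000 each.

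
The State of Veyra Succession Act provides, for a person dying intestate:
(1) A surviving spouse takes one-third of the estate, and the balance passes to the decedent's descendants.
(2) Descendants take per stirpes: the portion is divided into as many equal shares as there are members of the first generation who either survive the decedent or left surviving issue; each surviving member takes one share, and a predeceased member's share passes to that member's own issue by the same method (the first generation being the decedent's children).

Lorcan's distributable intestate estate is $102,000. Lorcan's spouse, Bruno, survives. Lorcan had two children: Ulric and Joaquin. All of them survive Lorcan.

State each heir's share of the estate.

Bruno takes one-third of $102,000 = $34,000. The remaining $68,000 passes to the descendants.
The descendants' portion ($68,000) is divided into 2 shares of $34,000: Ulric and Joaquin each take $34,000.

Bruno: $34,000; Ulric: $34,000; Joaquin: $34,000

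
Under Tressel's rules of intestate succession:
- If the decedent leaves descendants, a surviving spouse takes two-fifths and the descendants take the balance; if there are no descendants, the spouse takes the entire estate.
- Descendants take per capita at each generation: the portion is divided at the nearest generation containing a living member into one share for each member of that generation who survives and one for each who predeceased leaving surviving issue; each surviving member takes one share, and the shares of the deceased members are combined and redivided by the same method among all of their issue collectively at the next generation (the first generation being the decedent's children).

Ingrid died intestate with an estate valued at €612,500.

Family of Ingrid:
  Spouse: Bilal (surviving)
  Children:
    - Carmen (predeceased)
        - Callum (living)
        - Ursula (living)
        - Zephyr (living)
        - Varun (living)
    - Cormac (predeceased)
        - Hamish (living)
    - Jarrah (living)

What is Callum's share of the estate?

Bilal takes two-fifths of €612,500 = €245,000. The remaining €367,500 passes to the descendants.
The descendants' portion (€367,500) is divided at the children's generation into 3 shares of €122,500. Jarrah takes €122,500. The 2 shares of the deceased (Carmen and Cormac) are combined into a pool of €245,000.
That pool (€245,000) is divided at the grandchildren's generation equally among Callum, Ursula, Zephyr, Varun, and Hamish: €49,000 each.

Callum receives €49,000.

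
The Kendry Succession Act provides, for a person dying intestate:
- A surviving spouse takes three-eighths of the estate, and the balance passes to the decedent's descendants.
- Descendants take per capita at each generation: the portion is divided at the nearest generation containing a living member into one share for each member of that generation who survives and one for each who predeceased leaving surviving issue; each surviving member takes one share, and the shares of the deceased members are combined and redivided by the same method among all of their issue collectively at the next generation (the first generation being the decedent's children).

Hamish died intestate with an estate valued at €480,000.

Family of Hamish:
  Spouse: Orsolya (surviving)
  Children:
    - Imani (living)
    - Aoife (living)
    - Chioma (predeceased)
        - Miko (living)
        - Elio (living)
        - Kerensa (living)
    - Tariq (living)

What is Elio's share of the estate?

Elio receives €25,000.

Orsolya takes three-eighths of €480,000 = €180,000. The remaining €300,000 passes to the descendants.
The descendants' portion (€300,000) is divided at the children's generation into 4 shares of €75,000. Imani, Aoife, and Tariq each take €75,000. The remaining share for the deceased Chioma (€75,000) is carried to the next generation.
That pool (€75,000) is divided at the grandchildren's generation equally among Miko, Elio, and Kerensa: €25,000 each.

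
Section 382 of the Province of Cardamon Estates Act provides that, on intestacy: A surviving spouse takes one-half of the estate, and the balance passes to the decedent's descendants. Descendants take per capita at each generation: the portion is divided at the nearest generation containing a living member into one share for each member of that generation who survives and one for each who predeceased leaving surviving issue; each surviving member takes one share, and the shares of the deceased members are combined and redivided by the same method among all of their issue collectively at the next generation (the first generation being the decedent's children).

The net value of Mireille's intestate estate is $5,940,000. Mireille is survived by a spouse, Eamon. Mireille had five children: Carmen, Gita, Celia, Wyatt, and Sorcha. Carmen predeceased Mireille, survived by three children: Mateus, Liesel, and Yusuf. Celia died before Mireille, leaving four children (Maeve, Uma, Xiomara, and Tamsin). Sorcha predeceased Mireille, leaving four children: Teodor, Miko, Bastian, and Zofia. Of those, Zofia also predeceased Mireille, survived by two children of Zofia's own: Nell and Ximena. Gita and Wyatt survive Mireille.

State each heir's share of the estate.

Eamon takes one-half of $5,940,000 = $2,970,000. The remaining $2,970,000 passes to the descendants.
The descendants' portion ($2,970,000) is divided at the children's generation into 5 shares of $594,000. Gita and Wyatt each take $594,000. The 3 shares of the deceased (Carmen, Celia, and Sorcha) are combined into a pool of $1,782,000.
That pool ($1,782,000) is divided at the grandchildren's generation into 11 shares of $162,000. Mateus, Liesel, Yusuf, Maeve, Uma, Xiomara, Tamsin, Teodor, Miko, and Bastian each take $162,000. The remaining share for the deceased Zofia ($162,000) is carried to the next generation.
That pool ($162,000) is divided at the great-grandchildren's generation equally among Nell and Ximena: $81,000 each.

Eamon: $2,970,000; Mateus: $162,000; Liesel: $162,000; Yusuf: $162,000; Gita: $594,000; Maeve: $162,000; Uma: $162,000; Xiomara: $162,000; Tamsin: $162,000; Wyatt: $594,000; Teodor: $162,000; Miko: $162,000; Bastian: $162,000; Nell: $81,000; Ximena: $81,000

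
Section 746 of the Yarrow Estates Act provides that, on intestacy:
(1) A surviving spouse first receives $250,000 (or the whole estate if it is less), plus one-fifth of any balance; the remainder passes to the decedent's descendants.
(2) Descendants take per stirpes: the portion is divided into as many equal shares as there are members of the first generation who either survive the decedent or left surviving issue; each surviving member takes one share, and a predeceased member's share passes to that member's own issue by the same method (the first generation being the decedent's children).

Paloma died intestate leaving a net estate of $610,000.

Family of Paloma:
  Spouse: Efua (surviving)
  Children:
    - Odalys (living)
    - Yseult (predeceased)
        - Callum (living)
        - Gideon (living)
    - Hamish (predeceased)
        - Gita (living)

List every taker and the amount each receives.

Efua first takes $250,000, leaving a balance of $360,000. Efua then takes one-fifth of the balance ($72,000), for a total of $322,000. The remaining $288,000 passes to the descendants.
The descendants' portion ($288,000) is divided into 3 shares of $96,000: Odalys takes $96,000; Yseult's $96,000 share passes to Yseult's issue; Hamish's $96,000 share passes to Hamish's issue.
Yseult's share ($96,000) is divided into 2 shares of $48,000: Callum and Gideon each take $48,000.
Hamish's share ($96,000) passes entirely to Gita.

Efua: $322,000; Odalys: $96,000; Callum: $48,000; Gideon: $48,000; Gita: $96,000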